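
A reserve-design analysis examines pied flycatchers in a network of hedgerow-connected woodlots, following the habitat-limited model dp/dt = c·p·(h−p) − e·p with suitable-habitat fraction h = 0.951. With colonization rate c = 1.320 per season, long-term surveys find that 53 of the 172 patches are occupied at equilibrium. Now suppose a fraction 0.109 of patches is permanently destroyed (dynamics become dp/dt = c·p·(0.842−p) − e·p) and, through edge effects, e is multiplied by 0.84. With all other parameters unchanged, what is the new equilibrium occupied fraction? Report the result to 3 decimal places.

Observed p* = 53/172 = 0.30814.
Balance c(h−p*) = e gives e = 1.320×(0.951 − 0.30814) = 0.84858.
New p* = 0.842 − e/c = 0.842 − 0.71281/1.32000 = 0.30199.

0.302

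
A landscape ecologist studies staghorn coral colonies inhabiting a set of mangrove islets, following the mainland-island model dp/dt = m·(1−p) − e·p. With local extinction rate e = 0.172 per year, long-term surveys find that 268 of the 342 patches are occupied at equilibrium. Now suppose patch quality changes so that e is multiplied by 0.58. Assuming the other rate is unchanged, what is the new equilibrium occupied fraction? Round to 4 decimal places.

0.8620

Observed p* = 268/342 = 0.78363.
Balance m(1−p*) = e·p* gives m = e·p*/(1−p*) = 0.172×0.78363/0.21637 = 0.62293.
New p* = m/(m+e) = 0.62293/(0.62293+0.09976) = 0.86196.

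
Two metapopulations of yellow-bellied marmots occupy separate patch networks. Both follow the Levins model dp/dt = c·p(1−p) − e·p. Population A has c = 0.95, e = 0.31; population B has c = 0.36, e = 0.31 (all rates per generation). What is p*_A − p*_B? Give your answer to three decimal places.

A: p*_A = 1 − 0.31/0.95 = 0.6737.
B: p*_B = 1 − 0.31/0.36 = 0.1389.
p*_A − p*_B = 0.6737 − 0.1389 = 0.5348.

0.535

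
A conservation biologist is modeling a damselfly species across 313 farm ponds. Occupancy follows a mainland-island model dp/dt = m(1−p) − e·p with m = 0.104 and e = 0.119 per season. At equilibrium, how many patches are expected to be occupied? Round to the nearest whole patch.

p* = m/(m+e) = 0.104/0.2230 = 0.4664.
Expected occupied patches = N × p* = 313 × 0.4664 = 145.97 ≈ 146.

146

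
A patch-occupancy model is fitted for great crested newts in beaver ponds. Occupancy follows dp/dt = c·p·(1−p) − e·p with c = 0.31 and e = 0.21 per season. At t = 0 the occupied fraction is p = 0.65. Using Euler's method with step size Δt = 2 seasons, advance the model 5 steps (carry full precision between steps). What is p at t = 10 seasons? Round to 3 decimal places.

Update rule: p ← p + [c·p·(1−p) − e·p]·Δt with Δt = 2.
  1  |  dp/dt·Δt = -0.131950  |  p_1 = 0.518050
  2  |  dp/dt·Δt = -0.062783  |  p_2 = 0.455267
  3  |  dp/dt·Δt = -0.037453  |  p_3 = 0.417814
  4  |  dp/dt·Δt = -0.024670  |  p_4 = 0.393144
  5  |  dp/dt·Δt = -0.017200  |  p_5 = 0.375945

0.376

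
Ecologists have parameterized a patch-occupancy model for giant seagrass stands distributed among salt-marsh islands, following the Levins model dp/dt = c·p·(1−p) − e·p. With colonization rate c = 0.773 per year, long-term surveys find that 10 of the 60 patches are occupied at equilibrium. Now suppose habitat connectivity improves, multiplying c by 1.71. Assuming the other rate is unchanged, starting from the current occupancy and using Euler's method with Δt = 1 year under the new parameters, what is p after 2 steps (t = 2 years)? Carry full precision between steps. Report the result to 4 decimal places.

Observed p* = 10/60 = 0.16667.
Balance c(1−p*) = e gives e = 0.773×(1 − 0.16667) = 0.64417.
Starting from p₀ = 0.16667; update p ← p + (dp/dt)·Δt with the new parameters.
  1  |  dp/dt·Δt = +0.076226  |  p_1 = 0.242893
  2  |  dp/dt·Δt = +0.086616  |  p_2 = 0.329509

0.3295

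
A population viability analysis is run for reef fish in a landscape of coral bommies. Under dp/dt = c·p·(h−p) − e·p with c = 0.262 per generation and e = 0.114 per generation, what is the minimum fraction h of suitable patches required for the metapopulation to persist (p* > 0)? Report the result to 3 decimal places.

0.435

p* = h − e/c is positive only when h > e/c.
h_min = e/c = 0.114/0.262 = 0.4351.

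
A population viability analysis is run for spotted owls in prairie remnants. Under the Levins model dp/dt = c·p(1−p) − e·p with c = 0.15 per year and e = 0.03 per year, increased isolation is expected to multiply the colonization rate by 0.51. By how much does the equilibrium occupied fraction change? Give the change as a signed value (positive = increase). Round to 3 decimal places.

Before: p* = 1 − 0.03/0.15 = 0.8000.
After the change, c = 0.0765, e = 0.03, so p* = 1 − 0.03/0.0765 = 0.6078.
Δp* = 0.6078 − 0.8000 = -0.1922.

-0.192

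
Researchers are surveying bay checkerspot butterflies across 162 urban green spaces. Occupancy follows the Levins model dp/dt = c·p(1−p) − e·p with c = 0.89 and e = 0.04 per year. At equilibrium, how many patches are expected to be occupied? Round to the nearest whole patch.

p* = 1 − e/c = 1 − 0.04/0.89 = 0.9551.
Expected occupied patches = N × p* = 162 × 0.9551 = 154.72 ≈ 155.

155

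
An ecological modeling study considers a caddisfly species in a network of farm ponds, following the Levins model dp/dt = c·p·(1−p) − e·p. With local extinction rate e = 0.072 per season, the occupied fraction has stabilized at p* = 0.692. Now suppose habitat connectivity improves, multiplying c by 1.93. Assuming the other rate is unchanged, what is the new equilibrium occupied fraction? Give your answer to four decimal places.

Balance c(1−p*) = e gives c = e/(1 − 0.69200) = 0.072/0.30800 = 0.23377.
New p* = 1 − e/c = 1 − 0.07200/0.45118 = 0.84042.

0.8404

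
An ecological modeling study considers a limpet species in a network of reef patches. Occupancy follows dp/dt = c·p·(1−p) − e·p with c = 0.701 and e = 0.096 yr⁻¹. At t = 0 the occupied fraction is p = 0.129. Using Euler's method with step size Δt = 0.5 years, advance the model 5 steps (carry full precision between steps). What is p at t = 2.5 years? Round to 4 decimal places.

0.3618

Update rule: p ← p + [c·p·(1−p) − e·p]·Δt with Δt = 0.5.
p: 0.12900 → 0.16219  (Δp = +0.03319)
p: 0.16219 → 0.20203  (Δp = +0.03984)
p: 0.20203 → 0.24884  (Δp = +0.04681)
p: 0.24884 → 0.30241  (Δp = +0.05357)
p: 0.30241 → 0.36184  (Δp = +0.05943)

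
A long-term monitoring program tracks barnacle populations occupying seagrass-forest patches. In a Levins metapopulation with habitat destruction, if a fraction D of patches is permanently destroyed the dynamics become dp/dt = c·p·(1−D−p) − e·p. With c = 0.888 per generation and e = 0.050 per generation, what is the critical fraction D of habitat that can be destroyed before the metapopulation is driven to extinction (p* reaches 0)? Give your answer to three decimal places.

0.944

The nontrivial equilibrium is p* = (1−D) − e/c; extinction occurs when this hits zero.
So D_crit = 1 − e/c = 1 − 0.050/0.888 = 1 − 0.0563 = 0.9437.
This equals the undisturbed p*, a classic result of Lande's extension.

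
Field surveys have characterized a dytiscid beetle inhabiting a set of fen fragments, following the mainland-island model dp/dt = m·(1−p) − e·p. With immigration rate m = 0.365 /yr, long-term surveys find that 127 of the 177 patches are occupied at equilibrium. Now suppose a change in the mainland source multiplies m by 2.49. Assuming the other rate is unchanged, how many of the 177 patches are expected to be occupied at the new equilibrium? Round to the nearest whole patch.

153

Observed p* = 127/177 = 0.71751.
Balance m(1−p*) = e·p* gives e = m(1−p*)/p* = 0.365×0.28249/0.71751 = 0.14370.
New p* = m/(m+e) = 0.90885/(0.90885+0.14370) = 0.86347.
Expected occupied = 177 × 0.86347 = 152.83 ≈ 153.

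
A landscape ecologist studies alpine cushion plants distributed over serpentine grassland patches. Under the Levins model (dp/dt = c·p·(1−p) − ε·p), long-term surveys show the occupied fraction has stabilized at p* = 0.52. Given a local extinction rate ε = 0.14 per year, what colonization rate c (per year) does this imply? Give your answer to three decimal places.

0.292

At equilibrium c(1−p*) = ε, so c = ε/(1−p*).
c = 0.14/(1 − 0.52) = 0.14/0.4800 = 0.2917.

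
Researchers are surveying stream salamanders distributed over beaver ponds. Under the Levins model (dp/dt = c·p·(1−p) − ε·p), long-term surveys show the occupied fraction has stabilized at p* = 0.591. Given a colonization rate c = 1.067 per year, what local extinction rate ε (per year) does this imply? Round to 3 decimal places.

0.436

At equilibrium c(1−p*) = ε.
ε = 1.067 × (1 − 0.591) = 1.067 × 0.4090 = 0.4364.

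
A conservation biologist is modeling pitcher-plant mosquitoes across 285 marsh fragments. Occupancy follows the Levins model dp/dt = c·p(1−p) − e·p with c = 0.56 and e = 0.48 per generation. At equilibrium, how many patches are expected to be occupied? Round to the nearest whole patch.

41

p* = 1 − e/c = 1 − 0.48/0.56 = 0.1429.
Expected occupied patches = N × p* = 285 × 0.1429 = 40.71 ≈ 41.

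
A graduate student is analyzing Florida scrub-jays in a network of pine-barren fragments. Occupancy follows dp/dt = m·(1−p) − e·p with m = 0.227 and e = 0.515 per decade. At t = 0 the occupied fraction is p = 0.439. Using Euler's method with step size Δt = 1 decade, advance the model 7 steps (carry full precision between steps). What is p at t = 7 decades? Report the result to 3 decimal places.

0.306

Update rule: p ← p + [m·(1−p) − e·p]·Δt with Δt = 1.
  1  |  dp/dt·Δt = -0.098738  |  p_1 = 0.340262
  2  |  dp/dt·Δt = -0.025474  |  p_2 = 0.314788
  3  |  dp/dt·Δt = -0.006572  |  p_3 = 0.308215
  4  |  dp/dt·Δt = -0.001696  |  p_4 = 0.306520
  5  |  dp/dt·Δt = -0.000437  |  p_5 = 0.306082
  6  |  dp/dt·Δt = -0.000113  |  p_6 = 0.305969
  7  |  dp/dt·Δt = -0.000029  |  p_7 = 0.305940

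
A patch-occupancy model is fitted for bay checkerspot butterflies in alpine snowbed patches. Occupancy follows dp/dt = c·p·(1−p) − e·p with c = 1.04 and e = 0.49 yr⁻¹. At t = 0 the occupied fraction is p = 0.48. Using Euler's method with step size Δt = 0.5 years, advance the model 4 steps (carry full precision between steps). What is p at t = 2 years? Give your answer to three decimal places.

Update rule: p ← p + [c·p·(1−p) − e·p]·Δt with Δt = 0.5.
p: 0.48000 → 0.49219  (Δp = +0.01219)
p: 0.49219 → 0.50157  (Δp = +0.00938)
p: 0.50157 → 0.50869  (Δp = +0.00711)
p: 0.50869 → 0.51402  (Δp = +0.00533)

0.514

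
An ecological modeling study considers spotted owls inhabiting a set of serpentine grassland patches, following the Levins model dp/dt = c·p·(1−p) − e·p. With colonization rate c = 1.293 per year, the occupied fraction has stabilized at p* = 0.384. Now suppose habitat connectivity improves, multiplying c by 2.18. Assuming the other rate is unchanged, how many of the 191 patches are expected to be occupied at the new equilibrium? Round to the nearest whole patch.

Balance c(1−p*) = e gives e = 1.293×(1 − 0.38400) = 0.79649.
New p* = 1 − e/c = 1 − 0.79649/2.81874 = 0.71743.
Expected occupied = 191 × 0.71743 = 137.03 ≈ 137.

137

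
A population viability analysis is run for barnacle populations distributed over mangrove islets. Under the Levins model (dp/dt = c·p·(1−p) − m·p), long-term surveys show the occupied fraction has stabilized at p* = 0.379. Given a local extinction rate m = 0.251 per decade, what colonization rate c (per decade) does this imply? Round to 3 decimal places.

0.404

At equilibrium c(1−p*) = m, so c = m/(1−p*).
c = 0.251/(1 − 0.379) = 0.251/0.6210 = 0.4042.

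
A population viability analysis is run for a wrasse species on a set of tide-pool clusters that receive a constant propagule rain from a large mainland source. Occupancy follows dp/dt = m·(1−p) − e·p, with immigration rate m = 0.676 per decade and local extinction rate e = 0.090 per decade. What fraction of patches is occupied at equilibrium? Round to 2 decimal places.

0.88

At equilibrium the propagule rain into empty patches balances local extinction: m(1−p*) = e·p*.
p* = m/(m+e) = 0.676/(0.676+0.090) = 0.676/0.7660 = 0.8825.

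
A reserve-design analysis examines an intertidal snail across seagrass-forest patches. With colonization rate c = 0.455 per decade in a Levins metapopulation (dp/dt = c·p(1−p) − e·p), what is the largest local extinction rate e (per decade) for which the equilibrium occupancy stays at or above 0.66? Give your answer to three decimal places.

0.155

1 − e/c ≥ 0.66 ⇒ e ≤ c(1 − 0.66) = 0.455 × 0.3400.
e_max = 0.1547.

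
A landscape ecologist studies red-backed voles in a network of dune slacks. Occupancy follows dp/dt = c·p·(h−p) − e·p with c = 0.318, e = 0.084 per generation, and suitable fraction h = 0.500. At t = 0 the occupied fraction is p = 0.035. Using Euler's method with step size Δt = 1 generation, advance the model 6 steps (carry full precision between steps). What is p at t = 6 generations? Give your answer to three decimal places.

Update rule: p ← p + [c·p·(h−p) − e·p]·Δt with Δt = 1.
t = 1: p = 0.03500 + (+0.00224) = 0.03724
t = 2: p = 0.03724 + (+0.00235) = 0.03959
t = 3: p = 0.03959 + (+0.00247) = 0.04206
t = 4: p = 0.04206 + (+0.00259) = 0.04465
t = 5: p = 0.04465 + (+0.00271) = 0.04736
t = 6: p = 0.04736 + (+0.00284) = 0.05020

0.050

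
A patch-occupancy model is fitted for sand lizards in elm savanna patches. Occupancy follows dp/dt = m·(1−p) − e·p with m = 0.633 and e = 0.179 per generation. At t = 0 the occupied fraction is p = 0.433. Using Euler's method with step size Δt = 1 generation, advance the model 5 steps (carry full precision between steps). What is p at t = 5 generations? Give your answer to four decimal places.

0.7795

Update rule: p ← p + [m·(1−p) − e·p]·Δt with Δt = 1.
p: 0.43300 → 0.71440  (Δp = +0.28140)
p: 0.71440 → 0.76731  (Δp = +0.05290)
p: 0.76731 → 0.77725  (Δp = +0.00995)
p: 0.77725 → 0.77912  (Δp = +0.00187)
p: 0.77912 → 0.77948  (Δp = +0.00035)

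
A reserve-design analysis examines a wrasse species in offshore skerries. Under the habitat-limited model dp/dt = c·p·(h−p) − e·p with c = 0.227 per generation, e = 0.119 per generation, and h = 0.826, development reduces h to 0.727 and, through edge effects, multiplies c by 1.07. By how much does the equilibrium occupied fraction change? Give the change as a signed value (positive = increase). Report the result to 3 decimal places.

-0.065

Before: p* = h − e/c = 0.826 − 0.119/0.227 = 0.826 − 0.5242 = 0.3018.
After: c = 0.24289, e = 0.119, h = 0.727; p* = 0.727 − 0.119/0.24289 = 0.2371.
Δp* = 0.2371 − 0.3018 = -0.0647.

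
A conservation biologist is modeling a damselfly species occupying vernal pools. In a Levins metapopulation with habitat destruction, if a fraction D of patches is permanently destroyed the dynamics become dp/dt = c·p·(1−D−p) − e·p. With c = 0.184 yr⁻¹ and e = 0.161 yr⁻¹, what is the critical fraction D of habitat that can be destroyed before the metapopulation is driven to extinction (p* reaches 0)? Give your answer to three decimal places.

The nontrivial equilibrium is p* = (1−D) − e/c; extinction occurs when this hits zero.
So D_crit = 1 − e/c = 1 − 0.161/0.184 = 1 − 0.8750 = 0.1250.
Note this equals the original equilibrium occupancy — the Levins extinction-debt result.

0.125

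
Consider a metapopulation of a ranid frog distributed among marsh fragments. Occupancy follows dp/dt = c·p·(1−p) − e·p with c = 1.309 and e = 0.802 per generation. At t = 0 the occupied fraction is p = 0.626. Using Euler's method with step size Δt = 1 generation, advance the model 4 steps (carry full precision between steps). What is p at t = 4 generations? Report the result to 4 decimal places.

Update rule: p ← p + [c·p·(1−p) − e·p]·Δt with Δt = 1.
p: 0.62600 → 0.43042  (Δp = -0.19558)
p: 0.43042 → 0.40613  (Δp = -0.02428)
p: 0.40613 → 0.39613  (Δp = -0.01000)
p: 0.39613 → 0.39156  (Δp = -0.00457)

0.3916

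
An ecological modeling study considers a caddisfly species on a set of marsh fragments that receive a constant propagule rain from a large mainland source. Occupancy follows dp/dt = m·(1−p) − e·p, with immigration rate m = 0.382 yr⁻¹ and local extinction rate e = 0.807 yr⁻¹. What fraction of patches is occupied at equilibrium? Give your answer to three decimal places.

0.321

At equilibrium the propagule rain into empty patches balances local extinction: m(1−p*) = e·p*.
p* = m/(m+e) = 0.382/(0.382+0.807) = 0.382/1.1890 = 0.3213.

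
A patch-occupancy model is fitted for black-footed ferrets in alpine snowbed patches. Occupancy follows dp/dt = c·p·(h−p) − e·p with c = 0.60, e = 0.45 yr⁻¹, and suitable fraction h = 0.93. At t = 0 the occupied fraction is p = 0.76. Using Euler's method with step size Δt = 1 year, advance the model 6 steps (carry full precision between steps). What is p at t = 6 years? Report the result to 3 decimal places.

Update rule: p ← p + [c·p·(h−p) − e·p]·Δt with Δt = 1.
t = 1: p = 0.76000 + (-0.26448) = 0.49552
t = 2: p = 0.49552 + (-0.09381) = 0.40171
t = 3: p = 0.40171 + (-0.05344) = 0.34827
t = 4: p = 0.34827 + (-0.03516) = 0.31311
t = 5: p = 0.31311 + (-0.02501) = 0.28810
t = 6: p = 0.28810 + (-0.01869) = 0.26942

0.269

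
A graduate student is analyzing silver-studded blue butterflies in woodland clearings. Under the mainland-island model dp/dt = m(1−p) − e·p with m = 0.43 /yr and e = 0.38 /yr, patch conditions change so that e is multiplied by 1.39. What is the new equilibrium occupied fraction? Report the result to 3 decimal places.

0.449

Before: p* = 0.43/(0.43+0.38) = 0.5309.
After: m = 0.43, e = 0.5282; p* = 0.43/0.9582 = 0.4488.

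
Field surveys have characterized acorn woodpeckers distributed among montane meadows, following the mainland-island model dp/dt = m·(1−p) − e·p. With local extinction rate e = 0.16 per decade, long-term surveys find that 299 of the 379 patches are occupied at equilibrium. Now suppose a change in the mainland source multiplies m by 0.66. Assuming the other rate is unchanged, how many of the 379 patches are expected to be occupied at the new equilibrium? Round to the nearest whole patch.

Observed p* = 299/379 = 0.78892.
Balance m(1−p*) = e·p* gives m = e·p*/(1−p*) = 0.16×0.78892/0.21108 = 0.59801.
New p* = m/(m+e) = 0.39469/(0.39469+0.16000) = 0.71155.
Expected occupied = 379 × 0.71155 = 269.68 ≈ 270.

270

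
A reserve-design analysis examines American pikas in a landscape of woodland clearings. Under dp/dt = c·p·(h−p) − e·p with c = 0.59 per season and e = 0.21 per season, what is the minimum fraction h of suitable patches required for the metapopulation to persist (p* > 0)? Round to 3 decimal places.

p* = h − e/c is positive only when h > e/c.
h_min = e/c = 0.21/0.59 = 0.3559.

0.356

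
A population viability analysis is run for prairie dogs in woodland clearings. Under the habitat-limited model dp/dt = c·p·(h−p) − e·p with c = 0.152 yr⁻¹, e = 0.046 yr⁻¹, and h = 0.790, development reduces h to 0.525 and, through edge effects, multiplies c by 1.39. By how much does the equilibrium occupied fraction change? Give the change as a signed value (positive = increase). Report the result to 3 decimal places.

-0.180

Before: p* = h − e/c = 0.790 − 0.046/0.152 = 0.790 − 0.3026 = 0.4874.
After: c = 0.21128, e = 0.046, h = 0.525; p* = 0.525 − 0.046/0.21128 = 0.3073.
Δp* = 0.3073 − 0.4874 = -0.1801.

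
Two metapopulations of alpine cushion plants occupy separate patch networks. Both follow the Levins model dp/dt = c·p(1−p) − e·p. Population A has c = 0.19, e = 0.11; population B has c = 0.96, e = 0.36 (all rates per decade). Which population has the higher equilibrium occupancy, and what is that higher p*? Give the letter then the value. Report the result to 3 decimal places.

A: p*_A = 1 − 0.11/0.19 = 0.4211.
B: p*_B = 1 − 0.36/0.96 = 0.6250.
B is higher at 0.6250.

B, 0.625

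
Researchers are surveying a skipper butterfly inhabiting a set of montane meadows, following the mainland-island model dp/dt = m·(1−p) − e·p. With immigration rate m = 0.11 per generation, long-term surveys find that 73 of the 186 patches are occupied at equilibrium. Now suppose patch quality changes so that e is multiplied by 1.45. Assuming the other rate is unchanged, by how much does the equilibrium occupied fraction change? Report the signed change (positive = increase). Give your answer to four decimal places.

Observed p* = 73/186 = 0.39247.
Balance m(1−p*) = e·p* gives e = m(1−p*)/p* = 0.11×0.60753/0.39247 = 0.17028.
New p* = m/(m+e) = 0.11000/(0.11000+0.24691) = 0.30820.
Δp* = 0.30820 − 0.39247 = -0.08427.

-0.0843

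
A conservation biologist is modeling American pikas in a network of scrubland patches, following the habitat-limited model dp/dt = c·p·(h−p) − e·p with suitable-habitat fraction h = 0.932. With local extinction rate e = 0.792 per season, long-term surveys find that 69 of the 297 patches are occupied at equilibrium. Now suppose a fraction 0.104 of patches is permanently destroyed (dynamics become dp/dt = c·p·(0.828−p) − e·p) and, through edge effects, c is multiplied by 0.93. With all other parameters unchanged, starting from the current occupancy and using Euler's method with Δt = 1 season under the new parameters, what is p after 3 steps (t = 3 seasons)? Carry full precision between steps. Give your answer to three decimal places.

Observed p* = 69/297 = 0.23232.
Balance c(h−p*) = e gives c = e/(0.932 − 0.23232) = 0.792/0.69968 = 1.13195.
Starting from p₀ = 0.23232; update p ← p + (dp/dt)·Δt with the new parameters.
  1  |  dp/dt·Δt = -0.038315  |  p_1 = 0.194008
  2  |  dp/dt·Δt = -0.024171  |  p_2 = 0.169837
  3  |  dp/dt·Δt = -0.016838  |  p_3 = 0.152999

0.153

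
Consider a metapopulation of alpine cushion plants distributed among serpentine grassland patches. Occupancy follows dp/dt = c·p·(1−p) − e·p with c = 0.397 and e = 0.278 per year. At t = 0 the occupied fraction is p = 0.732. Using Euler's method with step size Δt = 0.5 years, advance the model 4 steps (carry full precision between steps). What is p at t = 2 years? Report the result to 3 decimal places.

0.548

Update rule: p ← p + [c·p·(1−p) − e·p]·Δt with Δt = 0.5.
step 1: Δp = -0.06281, p = 0.66919
step 2: Δp = -0.04908, p = 0.62012
step 3: Δp = -0.03944, p = 0.58068
step 4: Δp = -0.03238, p = 0.54830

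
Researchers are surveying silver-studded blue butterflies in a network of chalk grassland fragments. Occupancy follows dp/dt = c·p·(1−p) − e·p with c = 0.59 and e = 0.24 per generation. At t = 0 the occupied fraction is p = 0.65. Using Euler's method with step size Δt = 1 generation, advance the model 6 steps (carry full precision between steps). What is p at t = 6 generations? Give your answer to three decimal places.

Update rule: p ← p + [c·p·(1−p) − e·p]·Δt with Δt = 1.
  1  |  dp/dt·Δt = -0.021775  |  p_1 = 0.628225
  2  |  dp/dt·Δt = -0.012975  |  p_2 = 0.615250
  3  |  dp/dt·Δt = -0.007997  |  p_3 = 0.607254
  4  |  dp/dt·Δt = -0.005028  |  p_4 = 0.602226
  5  |  dp/dt·Δt = -0.003200  |  p_5 = 0.599026
  6  |  dp/dt·Δt = -0.002052  |  p_6 = 0.596974

0.597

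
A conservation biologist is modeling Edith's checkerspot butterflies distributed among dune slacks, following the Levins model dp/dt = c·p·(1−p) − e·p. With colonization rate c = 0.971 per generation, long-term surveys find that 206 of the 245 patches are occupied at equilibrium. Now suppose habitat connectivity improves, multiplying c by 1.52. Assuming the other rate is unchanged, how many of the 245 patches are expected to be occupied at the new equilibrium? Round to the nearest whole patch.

Observed p* = 206/245 = 0.84082.
Balance c(1−p*) = e gives e = 0.971×(1 − 0.84082) = 0.15456.
New p* = 1 − e/c = 1 − 0.15456/1.47592 = 0.89528.
Expected occupied = 245 × 0.89528 = 219.34 ≈ 219.

219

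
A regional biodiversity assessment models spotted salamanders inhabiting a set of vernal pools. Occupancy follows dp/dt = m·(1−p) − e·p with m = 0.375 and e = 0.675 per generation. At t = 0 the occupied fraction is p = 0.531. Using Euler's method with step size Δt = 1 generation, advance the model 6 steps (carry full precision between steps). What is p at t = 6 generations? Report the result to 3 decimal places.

0.357

Update rule: p ← p + [m·(1−p) − e·p]·Δt with Δt = 1.
t = 1: p = 0.53100 + (-0.18255) = 0.34845
t = 2: p = 0.34845 + (+0.00913) = 0.35758
t = 3: p = 0.35758 + (-0.00046) = 0.35712
t = 4: p = 0.35712 + (+0.00002) = 0.35714
t = 5: p = 0.35714 + (-0.00000) = 0.35714
t = 6: p = 0.35714 + (+0.00000) = 0.35714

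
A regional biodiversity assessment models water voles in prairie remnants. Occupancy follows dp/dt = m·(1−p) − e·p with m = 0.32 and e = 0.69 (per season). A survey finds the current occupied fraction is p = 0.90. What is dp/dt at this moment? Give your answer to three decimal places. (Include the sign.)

Colonization term: m·(1−p) = 0.32×0.1000 = 0.03200.
Extinction term: e·p = 0.62100.
dp/dt = 0.03200 − 0.62100 = -0.58900.

-0.589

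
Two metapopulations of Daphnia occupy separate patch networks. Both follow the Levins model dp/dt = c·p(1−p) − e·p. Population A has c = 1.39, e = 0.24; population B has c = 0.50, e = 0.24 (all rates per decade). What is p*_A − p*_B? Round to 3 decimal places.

A: p*_A = 1 − 0.24/1.39 = 0.8273.
B: p*_B = 1 − 0.24/0.50 = 0.5200.
p*_A − p*_B = 0.8273 − 0.5200 = 0.3073.

0.307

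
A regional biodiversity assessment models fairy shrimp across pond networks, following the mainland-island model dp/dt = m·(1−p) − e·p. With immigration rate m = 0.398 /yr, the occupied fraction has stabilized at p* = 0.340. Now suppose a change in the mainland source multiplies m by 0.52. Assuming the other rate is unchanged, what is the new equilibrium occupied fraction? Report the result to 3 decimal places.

0.211

Balance m(1−p*) = e·p* gives e = m(1−p*)/p* = 0.398×0.66000/0.34000 = 0.77259.
New p* = m/(m+e) = 0.20696/(0.20696+0.77259) = 0.21128.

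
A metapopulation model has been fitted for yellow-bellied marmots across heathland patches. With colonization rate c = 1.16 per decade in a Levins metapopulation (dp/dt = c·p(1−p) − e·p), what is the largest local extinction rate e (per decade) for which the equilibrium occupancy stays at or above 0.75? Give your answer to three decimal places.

0.290

1 − e/c ≥ 0.75 ⇒ e ≤ c(1 − 0.75) = 1.16 × 0.2500.
e_max = 0.2900.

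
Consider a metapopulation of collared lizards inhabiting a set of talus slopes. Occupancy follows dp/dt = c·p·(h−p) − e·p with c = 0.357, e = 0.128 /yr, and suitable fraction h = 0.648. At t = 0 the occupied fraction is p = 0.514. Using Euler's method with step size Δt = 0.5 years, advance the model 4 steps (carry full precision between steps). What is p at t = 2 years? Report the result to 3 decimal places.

0.446

Update rule: p ← p + [c·p·(h−p) − e·p]·Δt with Δt = 0.5.
  1  |  dp/dt·Δt = -0.020602  |  p_1 = 0.493398
  2  |  dp/dt·Δt = -0.017961  |  p_2 = 0.475437
  3  |  dp/dt·Δt = -0.015783  |  p_3 = 0.459654
  4  |  dp/dt·Δt = -0.013964  |  p_4 = 0.445689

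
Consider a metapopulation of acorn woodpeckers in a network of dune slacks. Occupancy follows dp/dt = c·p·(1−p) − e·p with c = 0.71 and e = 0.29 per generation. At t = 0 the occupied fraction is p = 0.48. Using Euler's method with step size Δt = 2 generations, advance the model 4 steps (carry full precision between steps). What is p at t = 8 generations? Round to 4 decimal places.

0.5913

Update rule: p ← p + [c·p·(1−p) − e·p]·Δt with Δt = 2.
  1  |  dp/dt·Δt = +0.076032  |  p_1 = 0.556032
  2  |  dp/dt·Δt = +0.028043  |  p_2 = 0.584075
  3  |  dp/dt·Δt = +0.006199  |  p_3 = 0.590274
  4  |  dp/dt·Δt = +0.001069  |  p_4 = 0.591343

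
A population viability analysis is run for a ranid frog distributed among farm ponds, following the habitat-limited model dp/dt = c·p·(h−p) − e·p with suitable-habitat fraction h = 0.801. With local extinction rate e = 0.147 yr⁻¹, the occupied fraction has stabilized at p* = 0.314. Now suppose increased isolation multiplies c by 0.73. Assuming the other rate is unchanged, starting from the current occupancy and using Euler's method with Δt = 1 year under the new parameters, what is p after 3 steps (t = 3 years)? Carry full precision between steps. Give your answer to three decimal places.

0.280

Balance c(h−p*) = e gives c = e/(0.801 − 0.31400) = 0.147/0.48700 = 0.30185.
Starting from p₀ = 0.31400; update p ← p + (dp/dt)·Δt with the new parameters.
p: 0.31400 → 0.30154  (Δp = -0.01246)
p: 0.30154 → 0.29040  (Δp = -0.01114)
p: 0.29040 → 0.28038  (Δp = -0.01002)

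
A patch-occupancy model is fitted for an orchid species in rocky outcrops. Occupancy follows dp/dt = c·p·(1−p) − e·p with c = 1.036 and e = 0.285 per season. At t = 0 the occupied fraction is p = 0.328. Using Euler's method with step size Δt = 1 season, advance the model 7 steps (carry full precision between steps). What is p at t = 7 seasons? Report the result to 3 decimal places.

0.725

Update rule: p ← p + [c·p·(1−p) − e·p]·Δt with Δt = 1.
  1  |  dp/dt·Δt = +0.134871  |  p_1 = 0.462871
  2  |  dp/dt·Δt = +0.125654  |  p_2 = 0.588525
  3  |  dp/dt·Δt = +0.083152  |  p_3 = 0.671676
  4  |  dp/dt·Δt = +0.037038  |  p_4 = 0.708715
  5  |  dp/dt·Δt = +0.011886  |  p_5 = 0.720601
  6  |  dp/dt·Δt = +0.003212  |  p_6 = 0.723813
  7  |  dp/dt·Δt = +0.000818  |  p_7 = 0.724631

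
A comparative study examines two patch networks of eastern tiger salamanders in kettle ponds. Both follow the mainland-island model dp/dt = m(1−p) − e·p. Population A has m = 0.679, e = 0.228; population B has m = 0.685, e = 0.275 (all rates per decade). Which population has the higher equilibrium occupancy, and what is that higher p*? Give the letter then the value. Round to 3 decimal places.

A, 0.749

A: p*_A = m/(m+e) = 0.679/0.9070 = 0.7486.
B: p*_B = 0.685/0.9600 = 0.7135.
A is higher at 0.7486.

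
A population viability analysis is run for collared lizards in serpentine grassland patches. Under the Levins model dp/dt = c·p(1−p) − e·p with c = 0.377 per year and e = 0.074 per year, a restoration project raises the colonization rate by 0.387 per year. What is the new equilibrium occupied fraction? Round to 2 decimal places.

0.90

Before: p* = 1 − 0.074/0.377 = 0.8037.
After the change, c = 0.764, e = 0.074, so p* = 1 − 0.074/0.764 = 0.9031.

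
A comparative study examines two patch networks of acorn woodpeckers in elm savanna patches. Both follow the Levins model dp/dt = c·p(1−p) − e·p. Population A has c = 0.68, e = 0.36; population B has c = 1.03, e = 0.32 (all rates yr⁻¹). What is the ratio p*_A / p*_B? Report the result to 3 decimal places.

0.683

A: p*_A = 1 − 0.36/0.68 = 0.4706.
B: p*_B = 1 − 0.32/1.03 = 0.6893.
p*_A / p*_B = 0.4706/0.6893 = 0.6827.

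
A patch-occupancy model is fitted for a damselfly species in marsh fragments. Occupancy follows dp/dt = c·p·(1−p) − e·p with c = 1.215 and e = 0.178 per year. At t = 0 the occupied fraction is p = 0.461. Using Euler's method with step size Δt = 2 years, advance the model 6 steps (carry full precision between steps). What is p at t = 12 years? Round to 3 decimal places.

0.783

Update rule: p ← p + [c·p·(1−p) − e·p]·Δt with Δt = 2.
  1  |  dp/dt·Δt = +0.439688  |  p_1 = 0.900688
  2  |  dp/dt·Δt = -0.103283  |  p_2 = 0.797404
  3  |  dp/dt·Δt = +0.108692  |  p_3 = 0.906096
  4  |  dp/dt·Δt = -0.115812  |  p_4 = 0.790284
  5  |  dp/dt·Δt = +0.121395  |  p_5 = 0.911679
  6  |  dp/dt·Δt = -0.128893  |  p_6 = 0.782786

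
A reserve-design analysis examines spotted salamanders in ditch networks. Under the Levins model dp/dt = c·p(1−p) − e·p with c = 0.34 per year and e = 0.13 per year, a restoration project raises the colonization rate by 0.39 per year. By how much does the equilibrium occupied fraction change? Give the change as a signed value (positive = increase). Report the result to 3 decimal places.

Before: p* = 1 − 0.13/0.34 = 0.6176.
After the change, c = 0.73, e = 0.13, so p* = 1 − 0.13/0.73 = 0.8219.
Δp* = 0.8219 − 0.6176 = +0.2043.

0.204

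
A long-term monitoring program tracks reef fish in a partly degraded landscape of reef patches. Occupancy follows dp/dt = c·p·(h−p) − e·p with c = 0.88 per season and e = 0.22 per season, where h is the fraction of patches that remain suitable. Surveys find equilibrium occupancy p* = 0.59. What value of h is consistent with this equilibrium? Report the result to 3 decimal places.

At equilibrium c(h−p*) = e, so h = p* + e/c.
h = 0.59 + 0.22/0.88 = 0.59 + 0.2500 = 0.8400.

0.840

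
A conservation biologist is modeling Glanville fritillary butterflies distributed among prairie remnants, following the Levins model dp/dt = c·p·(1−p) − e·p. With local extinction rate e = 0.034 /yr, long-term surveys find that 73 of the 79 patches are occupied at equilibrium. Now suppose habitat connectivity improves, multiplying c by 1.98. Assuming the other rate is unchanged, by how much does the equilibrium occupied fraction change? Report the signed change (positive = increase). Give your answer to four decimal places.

Observed p* = 73/79 = 0.92405.
Balance c(1−p*) = e gives c = e/(1 − 0.92405) = 0.034/0.07595 = 0.44766.
New p* = 1 − e/c = 1 − 0.03400/0.88637 = 0.96164.
Δp* = 0.96164 − 0.92405 = +0.03759.

0.0376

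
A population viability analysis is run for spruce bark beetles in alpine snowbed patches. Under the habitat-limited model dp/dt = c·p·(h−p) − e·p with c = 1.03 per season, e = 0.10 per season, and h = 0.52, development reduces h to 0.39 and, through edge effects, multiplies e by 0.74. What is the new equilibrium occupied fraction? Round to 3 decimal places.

Before: p* = h − e/c = 0.52 − 0.10/1.03 = 0.52 − 0.0971 = 0.4229.
After: c = 1.03, e = 0.074, h = 0.39; p* = 0.39 − 0.074/1.03 = 0.3182.

0.318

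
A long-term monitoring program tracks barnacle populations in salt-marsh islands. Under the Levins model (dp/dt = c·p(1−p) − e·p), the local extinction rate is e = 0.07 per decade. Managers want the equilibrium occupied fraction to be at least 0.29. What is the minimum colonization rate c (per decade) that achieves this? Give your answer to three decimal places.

0.099

p* = 1 − e/c ≥ 0.29 requires e/c ≤ 0.7100, i.e. c ≥ e/0.7100.
c_min = 0.07/0.7100 = 0.0986.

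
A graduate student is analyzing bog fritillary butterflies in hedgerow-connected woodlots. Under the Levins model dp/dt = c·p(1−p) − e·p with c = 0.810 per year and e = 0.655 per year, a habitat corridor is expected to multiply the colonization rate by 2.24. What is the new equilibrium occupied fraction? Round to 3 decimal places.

0.639

Before: p* = 1 − 0.655/0.810 = 0.1914.
After the change, c = 1.8144, e = 0.655, so p* = 1 − 0.655/1.8144 = 0.6390.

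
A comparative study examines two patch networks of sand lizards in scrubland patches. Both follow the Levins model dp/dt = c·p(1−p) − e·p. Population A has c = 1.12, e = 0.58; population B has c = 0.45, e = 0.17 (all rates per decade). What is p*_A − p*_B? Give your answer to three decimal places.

A: p*_A = 1 − 0.58/1.12 = 0.4821.
B: p*_B = 1 − 0.17/0.45 = 0.6222.
p*_A − p*_B = 0.4821 − 0.6222 = -0.1401.

-0.140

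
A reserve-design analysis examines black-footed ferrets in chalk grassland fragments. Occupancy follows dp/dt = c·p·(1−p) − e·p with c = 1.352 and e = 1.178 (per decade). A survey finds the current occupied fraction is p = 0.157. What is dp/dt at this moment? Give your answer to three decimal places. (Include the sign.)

Colonization term: c·p·(1−p) = 1.352×0.157×0.8430 = 0.17894.
Extinction term: e·p = 0.18495.
dp/dt = 0.17894 − 0.18495 = -0.00601.

-0.006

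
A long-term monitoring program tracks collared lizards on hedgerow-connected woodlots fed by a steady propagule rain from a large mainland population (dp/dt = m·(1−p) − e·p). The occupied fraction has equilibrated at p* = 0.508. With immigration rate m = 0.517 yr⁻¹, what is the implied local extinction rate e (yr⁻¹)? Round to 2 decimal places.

0.50

At equilibrium m(1−p*) = e·p*, so e = m(1−p*)/p*.
e = 0.517 × 0.4920 / 0.508 = 0.5007.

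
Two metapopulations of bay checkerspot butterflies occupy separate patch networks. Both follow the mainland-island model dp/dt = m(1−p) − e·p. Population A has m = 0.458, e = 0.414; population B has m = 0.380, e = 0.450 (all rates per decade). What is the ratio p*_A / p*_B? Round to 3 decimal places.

A: p*_A = m/(m+e) = 0.458/0.8720 = 0.5252.
B: p*_B = 0.380/0.8300 = 0.4578.
p*_A / p*_B = 0.5252/0.4578 = 1.1472.

1.147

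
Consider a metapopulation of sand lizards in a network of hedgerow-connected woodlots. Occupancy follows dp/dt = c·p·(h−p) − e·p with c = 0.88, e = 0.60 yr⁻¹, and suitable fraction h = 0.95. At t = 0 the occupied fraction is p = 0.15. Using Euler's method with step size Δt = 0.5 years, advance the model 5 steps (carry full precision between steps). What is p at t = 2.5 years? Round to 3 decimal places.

Update rule: p ← p + [c·p·(h−p) − e·p]·Δt with Δt = 0.5.
p: 0.15000 → 0.15780  (Δp = +0.00780)
p: 0.15780 → 0.16546  (Δp = +0.00766)
p: 0.16546 → 0.17294  (Δp = +0.00748)
p: 0.17294 → 0.18019  (Δp = +0.00725)
p: 0.18019 → 0.18717  (Δp = +0.00698)

0.187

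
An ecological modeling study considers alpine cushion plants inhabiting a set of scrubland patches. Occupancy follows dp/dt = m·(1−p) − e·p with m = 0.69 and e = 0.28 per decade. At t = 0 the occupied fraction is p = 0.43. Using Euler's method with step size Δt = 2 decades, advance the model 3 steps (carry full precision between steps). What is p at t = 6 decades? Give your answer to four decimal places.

Update rule: p ← p + [m·(1−p) − e·p]·Δt with Δt = 2.
  1  |  dp/dt·Δt = +0.545800  |  p_1 = 0.975800
  2  |  dp/dt·Δt = -0.513052  |  p_2 = 0.462748
  3  |  dp/dt·Δt = +0.482269  |  p_3 = 0.945017

0.9450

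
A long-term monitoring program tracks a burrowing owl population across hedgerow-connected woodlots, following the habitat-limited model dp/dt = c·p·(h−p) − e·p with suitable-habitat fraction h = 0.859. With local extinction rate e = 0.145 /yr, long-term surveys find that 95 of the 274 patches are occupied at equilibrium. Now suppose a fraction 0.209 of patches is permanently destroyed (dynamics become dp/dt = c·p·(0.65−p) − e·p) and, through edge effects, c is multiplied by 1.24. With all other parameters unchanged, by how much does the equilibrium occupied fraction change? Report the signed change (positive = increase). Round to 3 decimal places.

Observed p* = 95/274 = 0.34672.
Balance c(h−p*) = e gives c = e/(0.859 − 0.34672) = 0.145/0.51228 = 0.28305.
New p* = 0.65 − e/c = 0.65 − 0.14500/0.35098 = 0.23687.
Δp* = 0.23687 − 0.34672 = -0.10985.

-0.110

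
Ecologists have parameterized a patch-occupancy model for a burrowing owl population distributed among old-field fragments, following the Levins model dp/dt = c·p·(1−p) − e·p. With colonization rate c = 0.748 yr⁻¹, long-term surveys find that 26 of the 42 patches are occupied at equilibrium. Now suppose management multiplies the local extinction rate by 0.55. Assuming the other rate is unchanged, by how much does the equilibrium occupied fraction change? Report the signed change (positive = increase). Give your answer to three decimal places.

0.171

Observed p* = 26/42 = 0.61905.
Balance c(1−p*) = e gives e = 0.748×(1 − 0.61905) = 0.28495.
New p* = 1 − e/c = 1 − 0.15672/0.74800 = 0.79048.
Δp* = 0.79048 − 0.61905 = +0.17143.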